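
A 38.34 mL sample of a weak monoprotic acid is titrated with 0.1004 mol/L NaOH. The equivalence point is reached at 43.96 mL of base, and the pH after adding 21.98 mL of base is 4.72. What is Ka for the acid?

21.98 mL is half of the equivalence volume, so this is the half-equivalence point where [HA] = [A^-].
At half-equivalence pH = pKa, so pKa = 4.72.
Ka = 10^(-4.72) = 1.9 x 10^-5.

1.9 x 10^-5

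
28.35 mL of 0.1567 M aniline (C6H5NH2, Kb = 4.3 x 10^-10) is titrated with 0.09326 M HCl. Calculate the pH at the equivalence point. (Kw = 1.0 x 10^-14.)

n(C6H5NH2) = 0.1567 x 0.02835 = 0.004442 mol; V(HCl) at equivalence = 0.004442/0.09326 = 0.04764 L.
At equivalence the base is fully converted to C6H5NH3+; total volume = 0.07599 L, so [C6H5NH3+] = 0.004442/0.07599 = 0.05846 M.
Ka(C6H5NH3+) = Kw/Kb = 1.0e-14 / 4.3 x 10^-10 = 2.33e-5.
[H^+] = sqrt(Ka x [C6H5NH3+]) = sqrt(2.33e-5 x 0.05846) = 0.00117 M.
pH = -log(0.00117) = 2.93.

2.93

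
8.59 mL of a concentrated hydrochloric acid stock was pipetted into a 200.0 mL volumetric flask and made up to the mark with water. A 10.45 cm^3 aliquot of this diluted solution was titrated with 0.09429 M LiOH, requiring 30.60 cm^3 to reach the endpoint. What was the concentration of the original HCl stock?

6.43 M

n(LiOH) = 0.09429 x 0.03060 = 0.002885 mol.
n(HCl) in the aliquot = 0.002885 mol.
[diluted HCl] = 0.002885 / 0.01045 = 0.2761 M.
Dilution factor = 200.0/8.590 = 23.28, so [stock] = 0.2761 x 23.28 = 6.43 M.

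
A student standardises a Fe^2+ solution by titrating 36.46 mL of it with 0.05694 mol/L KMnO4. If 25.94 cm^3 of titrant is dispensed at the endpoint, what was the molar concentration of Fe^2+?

n(KMnO4) = 0.05694 x 0.02594 = 0.001477 mol.
From the balanced equation, 1 mol KMnO4 reacts with 5 mol Fe^2+, so n(Fe^2+) = 0.001477 x 5/1 = 0.007385 mol.
[Fe^2+] = 0.007385 / 0.03646 L = 0.203 M.

0.203 M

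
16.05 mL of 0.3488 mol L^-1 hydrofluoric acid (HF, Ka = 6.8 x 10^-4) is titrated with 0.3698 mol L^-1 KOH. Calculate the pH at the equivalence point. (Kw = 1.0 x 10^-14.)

8.21

n(HF) = 0.3488 x 0.01605 = 0.005598 mol; V(KOH) at equivalence = 0.005598/0.3698 = 0.01514 L.
At equivalence all the acid is converted to F-; total volume = 0.01605 + 0.01514 = 0.03119 L, so [F-] = 0.005598/0.03119 = 0.1795 M.
Kb = Kw/Ka = 1.0e-14 / 6.8 x 10^-4 = 1.47e-11.
[OH^-] = sqrt(Kb x [F-]) = sqrt(1.47e-11 x 0.1795) = 1.62e-6 M.
pOH = 5.79, so pH = 14.00 - 5.79 = 8.21.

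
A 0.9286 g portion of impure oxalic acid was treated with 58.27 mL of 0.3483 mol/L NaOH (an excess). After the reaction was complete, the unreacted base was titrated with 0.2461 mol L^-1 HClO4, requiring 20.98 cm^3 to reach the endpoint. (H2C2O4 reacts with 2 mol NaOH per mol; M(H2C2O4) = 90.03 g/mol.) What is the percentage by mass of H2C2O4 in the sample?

Total n(NaOH) added = 0.3483 x 0.05827 = 0.02030 mol.
n(HClO4) used = 0.2461 x 0.02098 = 0.005163 mol, which equals the excess n(NaOH).
So n(NaOH) consumed by the sample = 0.02030 - 0.005163 = 0.01513 mol.
n(H2C2O4) = 0.01513 / 2 = 0.007566 mol.
mass H2C2O4 = 0.007566 x 90.03 = 0.6812 g, so %H2C2O4 = 0.6812/0.9286 x 100 = 73.4%.

73.4%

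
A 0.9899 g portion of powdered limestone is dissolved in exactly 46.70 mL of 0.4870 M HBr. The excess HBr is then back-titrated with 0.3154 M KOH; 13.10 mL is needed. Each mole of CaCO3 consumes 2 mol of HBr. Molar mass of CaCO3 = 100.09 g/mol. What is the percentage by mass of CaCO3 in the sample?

Total n(HBr) added = 0.4870 x 0.04670 = 0.02274 mol.
n(KOH) used = 0.3154 x 0.01310 = 0.004132 mol, which equals the excess n(HBr).
So n(HBr) consumed by the sample = 0.02274 - 0.004132 = 0.01861 mol.
n(CaCO3) = 0.01861 / 2 = 0.009306 mol.
mass CaCO3 = 0.009306 x 100.09 = 0.9314 g, so %CaCO3 = 0.9314/0.9899 x 100 = 94.1%.

94.1%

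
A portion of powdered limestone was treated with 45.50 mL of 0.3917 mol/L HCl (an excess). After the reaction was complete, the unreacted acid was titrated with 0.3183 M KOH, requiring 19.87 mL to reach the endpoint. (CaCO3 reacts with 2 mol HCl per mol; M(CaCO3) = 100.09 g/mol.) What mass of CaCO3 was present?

Total n(HCl) added = 0.3917 x 0.04550 = 0.01782 mol.
n(KOH) used = 0.3183 x 0.01987 = 0.006325 mol, which equals the excess n(HCl).
So n(HCl) consumed by the sample = 0.01782 - 0.006325 = 0.01150 mol.
n(CaCO3) = 0.01150 / 2 = 0.005749 mol.
mass = 0.005749 mol x 100.09 g/mol = 0.575 g.

0.575 g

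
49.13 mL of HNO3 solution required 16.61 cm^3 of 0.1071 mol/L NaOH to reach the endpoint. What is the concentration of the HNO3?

n(NaOH) delivered = 0.1071 x 0.01661 = 0.001779 mol.
For a 1:1 reaction, n(HNO3) = 0.001779 mol.
[HNO3] = 0.001779 mol / 0.04913 L = 0.0362 M.

0.0362 M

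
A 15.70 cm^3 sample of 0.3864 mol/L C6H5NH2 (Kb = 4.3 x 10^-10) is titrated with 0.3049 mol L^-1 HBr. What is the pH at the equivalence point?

n(C6H5NH2) = 0.3864 x 0.01570 = 0.006066 mol; V(HBr) at equivalence = 0.006066/0.3049 = 0.01990 L.
At equivalence the base is fully converted to C6H5NH3+; total volume = 0.03560 L, so [C6H5NH3+] = 0.006066/0.03560 = 0.1704 M.
Ka(C6H5NH3+) = Kw/Kb = 1.0e-14 / 4.3 x 10^-10 = 2.33e-5.
[H^+] = sqrt(Ka x [C6H5NH3+]) = sqrt(2.33e-5 x 0.1704) = 0.00199 M.
pH = -log(0.00199) = 2.70.

2.70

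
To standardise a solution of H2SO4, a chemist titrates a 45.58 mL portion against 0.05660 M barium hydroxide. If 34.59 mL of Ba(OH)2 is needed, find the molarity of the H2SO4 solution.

n(Ba(OH)2) delivered = 0.05660 x 0.03459 = 0.001958 mol.
For a 1:1 reaction, n(H2SO4) = 0.001958 mol.
[H2SO4] = 0.001958 mol / 0.04558 L = 0.0430 M.

0.0430 M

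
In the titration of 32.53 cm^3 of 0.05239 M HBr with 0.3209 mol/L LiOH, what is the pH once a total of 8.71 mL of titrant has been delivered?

12.42

n(acid) = 0.05239 x 0.03253 = 0.001704 mol; n(LiOH) added = 0.3209 x 0.008710 = 0.002795 mol.
Base is in excess by 0.002795 - 0.001704 = 0.001091 mol in a total volume of 0.04124 L.
[OH^-] = 0.001091/0.04124 = 0.02645 M, so pOH = 1.58 and pH = 14.00 - 1.58 = 12.42.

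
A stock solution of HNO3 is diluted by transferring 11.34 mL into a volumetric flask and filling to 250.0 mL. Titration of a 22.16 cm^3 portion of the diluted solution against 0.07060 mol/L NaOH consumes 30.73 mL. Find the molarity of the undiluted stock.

n(NaOH) = 0.07060 x 0.03073 = 0.002170 mol.
n(HNO3) in the aliquot = 0.002170 mol.
[diluted HNO3] = 0.002170 / 0.02216 = 0.09790 M.
Dilution factor = 250.0/11.34 = 22.05, so [stock] = 0.09790 x 22.05 = 2.16 M.

2.16 M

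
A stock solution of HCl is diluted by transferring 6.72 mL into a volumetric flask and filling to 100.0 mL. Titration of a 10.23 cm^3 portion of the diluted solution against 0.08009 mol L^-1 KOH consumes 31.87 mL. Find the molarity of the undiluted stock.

n(KOH) = 0.08009 x 0.03187 = 0.002552 mol.
n(HCl) in the aliquot = 0.002552 mol.
[diluted HCl] = 0.002552 / 0.01023 = 0.2495 M.
Dilution factor = 100.0/6.720 = 14.88, so [stock] = 0.2495 x 14.88 = 3.71 M.

3.71 M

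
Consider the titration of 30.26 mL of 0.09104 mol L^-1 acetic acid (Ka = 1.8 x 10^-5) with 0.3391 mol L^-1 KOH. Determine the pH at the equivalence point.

8.80

n(CH3COOH) = 0.09104 x 0.03026 = 0.002755 mol; V(KOH) at equivalence = 0.002755/0.3391 = 0.008124 L.
At equivalence all the acid is converted to CH3COO-; total volume = 0.03026 + 0.008124 = 0.03838 L, so [CH3COO-] = 0.002755/0.03838 = 0.07177 M.
Kb = Kw/Ka = 1.0e-14 / 1.8 x 10^-5 = 5.56e-10.
[OH^-] = sqrt(Kb x [CH3COO-]) = sqrt(5.56e-10 x 0.07177) = 6.31e-6 M.
pOH = 5.20, so pH = 14.00 - 5.20 = 8.80.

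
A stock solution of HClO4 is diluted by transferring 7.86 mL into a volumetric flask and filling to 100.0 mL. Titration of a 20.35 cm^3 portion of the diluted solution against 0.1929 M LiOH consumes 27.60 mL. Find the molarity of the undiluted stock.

n(LiOH) = 0.1929 x 0.02760 = 0.005324 mol.
n(HClO4) in the aliquot = 0.005324 mol.
[diluted HClO4] = 0.005324 / 0.02035 = 0.2616 M.
Dilution factor = 100.0/7.860 = 12.72, so [stock] = 0.2616 x 12.72 = 3.33 M.

3.33 M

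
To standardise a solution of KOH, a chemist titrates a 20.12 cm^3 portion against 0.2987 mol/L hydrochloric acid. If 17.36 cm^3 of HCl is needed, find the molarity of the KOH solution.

0.258 M

n(HCl) delivered = 0.2987 x 0.01736 = 0.005185 mol.
For a 1:1 reaction, n(KOH) = 0.005185 mol.
[KOH] = 0.005185 mol / 0.02012 L = 0.258 M.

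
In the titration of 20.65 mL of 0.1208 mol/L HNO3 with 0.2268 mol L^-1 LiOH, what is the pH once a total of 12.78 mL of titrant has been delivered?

12.08

n(acid) = 0.1208 x 0.02065 = 0.002495 mol; n(LiOH) added = 0.2268 x 0.01278 = 0.002899 mol.
Base is in excess by 0.002899 - 0.002495 = 0.0004040 mol in a total volume of 0.03343 L.
[OH^-] = 0.0004040/0.03343 = 0.01208 M, so pOH = 1.92 and pH = 14.00 - 1.92 = 12.08.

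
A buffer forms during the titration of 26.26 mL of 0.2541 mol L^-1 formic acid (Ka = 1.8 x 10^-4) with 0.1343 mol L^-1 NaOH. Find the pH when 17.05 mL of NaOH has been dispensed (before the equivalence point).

3.46

Initial n(HCOOH) = 0.2541 x 0.02626 = 0.006673 mol.
n(NaOH) added = 0.1343 x 0.01705 = 0.002290 mol, converting that many moles of HCOOH to HCOO-.
Remaining n(HCOOH) = 0.004383 mol; n(HCOO-) = 0.002290 mol.
By Henderson-Hasselbalch, pH = pKa + log([A^-]/[HA]) = 3.74 + log(0.002290/0.004383) = 3.74 + (-0.28) = 3.46.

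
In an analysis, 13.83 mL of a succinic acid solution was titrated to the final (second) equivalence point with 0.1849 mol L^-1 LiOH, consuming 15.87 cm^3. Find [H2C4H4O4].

0.106 M

n(LiOH) = 0.1849 x 0.01587 = 0.002934 mol.
At the final (second) equivalence point, 2 mol OH^- react per mol H2C4H4O4, so n(H2C4H4O4) = 0.002934 / 2 = 0.001467 mol.
[H2C4H4O4] = 0.001467 / 0.01383 L = 0.106 M.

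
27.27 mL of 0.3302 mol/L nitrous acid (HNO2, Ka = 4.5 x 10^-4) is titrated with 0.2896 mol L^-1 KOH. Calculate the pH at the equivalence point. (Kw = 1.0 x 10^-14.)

8.27

n(HNO2) = 0.3302 x 0.02727 = 0.009005 mol; V(KOH) at equivalence = 0.009005/0.2896 = 0.03109 L.
At equivalence all the acid is converted to NO2-; total volume = 0.02727 + 0.03109 = 0.05836 L, so [NO2-] = 0.009005/0.05836 = 0.1543 M.
Kb = Kw/Ka = 1.0e-14 / 4.5 x 10^-4 = 2.22e-11.
[OH^-] = sqrt(Kb x [NO2-]) = sqrt(2.22e-11 x 0.1543) = 1.85e-6 M.
pOH = 5.73, so pH = 14.00 - 5.73 = 8.27.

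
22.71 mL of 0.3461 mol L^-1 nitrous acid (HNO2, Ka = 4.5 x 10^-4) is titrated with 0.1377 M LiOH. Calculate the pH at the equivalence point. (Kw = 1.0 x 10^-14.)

n(HNO2) = 0.3461 x 0.02271 = 0.007860 mol; V(LiOH) at equivalence = 0.007860/0.1377 = 0.05708 L.
At equivalence all the acid is converted to NO2-; total volume = 0.02271 + 0.05708 = 0.07979 L, so [NO2-] = 0.007860/0.07979 = 0.09851 M.
Kb = Kw/Ka = 1.0e-14 / 4.5 x 10^-4 = 2.22e-11.
[OH^-] = sqrt(Kb x [NO2-]) = sqrt(2.22e-11 x 0.09851) = 1.48e-6 M.
pOH = 5.83, so pH = 14.00 - 5.83 = 8.17.

8.17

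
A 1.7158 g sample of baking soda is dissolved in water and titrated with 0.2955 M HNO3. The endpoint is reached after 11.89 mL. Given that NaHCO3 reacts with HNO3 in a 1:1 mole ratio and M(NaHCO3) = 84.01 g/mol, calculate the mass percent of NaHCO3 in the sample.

17.2%

n(HNO3) = 0.2955 x 0.01189 = 0.003513 mol.
n(NaHCO3) = 0.003513 / 1 = 0.003513 mol.
mass of NaHCO3 = 0.003513 x 84.01 = 0.2952 g.
% purity = 0.2952 / 1.7158 x 100 = 17.2%.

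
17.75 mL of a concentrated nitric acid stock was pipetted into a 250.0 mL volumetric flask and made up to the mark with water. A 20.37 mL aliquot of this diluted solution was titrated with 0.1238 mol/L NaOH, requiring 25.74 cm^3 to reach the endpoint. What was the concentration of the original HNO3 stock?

n(NaOH) = 0.1238 x 0.02574 = 0.003187 mol.
n(HNO3) in the aliquot = 0.003187 mol.
[diluted HNO3] = 0.003187 / 0.02037 = 0.1564 M.
Dilution factor = 250.0/17.75 = 14.08, so [stock] = 0.1564 x 14.08 = 2.20 M.

2.20 M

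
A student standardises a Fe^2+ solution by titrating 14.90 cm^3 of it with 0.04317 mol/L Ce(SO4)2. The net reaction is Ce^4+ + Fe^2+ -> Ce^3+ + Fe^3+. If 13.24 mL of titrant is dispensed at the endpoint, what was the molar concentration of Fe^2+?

n(Ce(SO4)2) = 0.04317 x 0.01324 = 0.0005716 mol.
From the balanced equation, 1 mol Ce(SO4)2 reacts with 1 mol Fe^2+, so n(Fe^2+) = 0.0005716 x 1/1 = 0.0005716 mol.
[Fe^2+] = 0.0005716 / 0.01490 L = 0.0384 M.

0.0384 M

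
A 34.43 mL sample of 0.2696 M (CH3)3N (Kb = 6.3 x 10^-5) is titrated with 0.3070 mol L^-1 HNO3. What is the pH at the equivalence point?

n((CH3)3N) = 0.2696 x 0.03443 = 0.009282 mol; V(HNO3) at equivalence = 0.009282/0.3070 = 0.03024 L.
At equivalence the base is fully converted to (CH3)3NH+; total volume = 0.06467 L, so [(CH3)3NH+] = 0.009282/0.06467 = 0.1435 M.
Ka((CH3)3NH+) = Kw/Kb = 1.0e-14 / 6.3 x 10^-5 = 1.59e-10.
[H^+] = sqrt(Ka x [(CH3)3NH+]) = sqrt(1.59e-10 x 0.1435) = 4.77e-6 M.
pH = -log(4.77e-6) = 5.32.

5.32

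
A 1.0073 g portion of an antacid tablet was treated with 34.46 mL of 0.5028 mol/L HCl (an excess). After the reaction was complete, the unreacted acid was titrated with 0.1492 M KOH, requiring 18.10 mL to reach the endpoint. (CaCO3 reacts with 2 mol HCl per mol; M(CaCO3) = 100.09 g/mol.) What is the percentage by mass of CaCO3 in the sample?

Total n(HCl) added = 0.5028 x 0.03446 = 0.01733 mol.
n(KOH) used = 0.1492 x 0.01810 = 0.002701 mol, which equals the excess n(HCl).
So n(HCl) consumed by the sample = 0.01733 - 0.002701 = 0.01463 mol.
n(CaCO3) = 0.01463 / 2 = 0.007313 mol.
mass CaCO3 = 0.007313 x 100.09 = 0.7320 g, so %CaCO3 = 0.7320/1.0073 x 100 = 72.7%.

72.7%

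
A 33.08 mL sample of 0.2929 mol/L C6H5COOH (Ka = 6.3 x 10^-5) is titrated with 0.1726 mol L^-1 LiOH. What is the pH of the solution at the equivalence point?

n(C6H5COOH) = 0.2929 x 0.03308 = 0.009689 mol; V(LiOH) at equivalence = 0.009689/0.1726 = 0.05614 L.
At equivalence all the acid is converted to C6H5COO-; total volume = 0.03308 + 0.05614 = 0.08922 L, so [C6H5COO-] = 0.009689/0.08922 = 0.1086 M.
Kb = Kw/Ka = 1.0e-14 / 6.3 x 10^-5 = 1.59e-10.
[OH^-] = sqrt(Kb x [C6H5COO-]) = sqrt(1.59e-10 x 0.1086) = 4.15e-6 M.
pOH = 5.38, so pH = 14.00 - 5.38 = 8.62.

8.62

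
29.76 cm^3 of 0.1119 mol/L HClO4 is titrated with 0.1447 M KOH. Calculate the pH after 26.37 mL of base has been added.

11.94

n(acid) = 0.1119 x 0.02976 = 0.003330 mol; n(KOH) added = 0.1447 x 0.02637 = 0.003816 mol.
Base is in excess by 0.003816 - 0.003330 = 0.0004856 mol in a total volume of 0.05613 L.
[OH^-] = 0.0004856/0.05613 = 0.008651 M, so pOH = 2.06 and pH = 14.00 - 2.06 = 11.94.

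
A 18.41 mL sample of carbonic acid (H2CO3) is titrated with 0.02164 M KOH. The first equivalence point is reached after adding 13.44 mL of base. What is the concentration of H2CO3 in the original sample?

0.0158 M

n(KOH) = 0.02164 x 0.01344 = 0.0002908 mol.
At the first equivalence point, 1 mol OH^- react per mol H2CO3, so n(H2CO3) = 0.0002908 / 1 = 0.0002908 mol.
[H2CO3] = 0.0002908 / 0.01841 L = 0.0158 M.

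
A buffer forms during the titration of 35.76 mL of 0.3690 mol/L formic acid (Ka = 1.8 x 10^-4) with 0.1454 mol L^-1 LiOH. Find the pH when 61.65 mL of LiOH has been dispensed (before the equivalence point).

Initial n(HCOOH) = 0.3690 x 0.03576 = 0.01320 mol.
n(LiOH) added = 0.1454 x 0.06165 = 0.008964 mol, converting that many moles of HCOOH to HCOO-.
Remaining n(HCOOH) = 0.004232 mol; n(HCOO-) = 0.008964 mol.
By Henderson-Hasselbalch, pH = pKa + log([A^-]/[HA]) = 3.74 + log(0.008964/0.004232) = 3.74 + (+0.33) = 4.07.

4.07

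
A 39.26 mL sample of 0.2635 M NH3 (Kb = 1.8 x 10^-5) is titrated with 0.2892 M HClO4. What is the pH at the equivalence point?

5.06

n(NH3) = 0.2635 x 0.03926 = 0.01035 mol; V(HClO4) at equivalence = 0.01035/0.2892 = 0.03577 L.
At equivalence the base is fully converted to NH4+; total volume = 0.07503 L, so [NH4+] = 0.01035/0.07503 = 0.1379 M.
Ka(NH4+) = Kw/Kb = 1.0e-14 / 1.8 x 10^-5 = 5.56e-10.
[H^+] = sqrt(Ka x [NH4+]) = sqrt(5.56e-10 x 0.1379) = 8.75e-6 M.
pH = -log(8.75e-6) = 5.06.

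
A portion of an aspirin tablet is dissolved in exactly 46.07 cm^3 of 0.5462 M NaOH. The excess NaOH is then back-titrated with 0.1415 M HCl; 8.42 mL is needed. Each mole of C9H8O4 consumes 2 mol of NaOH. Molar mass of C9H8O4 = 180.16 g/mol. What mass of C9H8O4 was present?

Total n(NaOH) added = 0.5462 x 0.04607 = 0.02516 mol.
n(HCl) used = 0.1415 x 0.008420 = 0.001191 mol, which equals the excess n(NaOH).
So n(NaOH) consumed by the sample = 0.02516 - 0.001191 = 0.02397 mol.
n(C9H8O4) = 0.02397 / 2 = 0.01199 mol.
mass = 0.01199 mol x 180.16 g/mol = 2.16 g.

2.16 g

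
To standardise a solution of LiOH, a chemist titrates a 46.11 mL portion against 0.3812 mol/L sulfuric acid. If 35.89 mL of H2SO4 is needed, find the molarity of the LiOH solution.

n(H2SO4) delivered = 0.3812 x 0.03589 = 0.01368 mol.
The reaction is 2 LiOH + 1 H2SO4, so n(LiOH) = 0.01368 x 2/1 = 0.02736 mol.
[LiOH] = 0.02736 mol / 0.04611 L = 0.593 M.

0.593 M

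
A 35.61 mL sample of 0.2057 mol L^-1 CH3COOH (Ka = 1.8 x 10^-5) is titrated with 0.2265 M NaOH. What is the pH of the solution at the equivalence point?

n(CH3COOH) = 0.2057 x 0.03561 = 0.007325 mol; V(NaOH) at equivalence = 0.007325/0.2265 = 0.03234 L.
At equivalence all the acid is converted to CH3COO-; total volume = 0.03561 + 0.03234 = 0.06795 L, so [CH3COO-] = 0.007325/0.06795 = 0.1078 M.
Kb = Kw/Ka = 1.0e-14 / 1.8 x 10^-5 = 5.56e-10.
[OH^-] = sqrt(Kb x [CH3COO-]) = sqrt(5.56e-10 x 0.1078) = 7.74e-6 M.
pOH = 5.11, so pH = 14.00 - 5.11 = 8.89.

8.89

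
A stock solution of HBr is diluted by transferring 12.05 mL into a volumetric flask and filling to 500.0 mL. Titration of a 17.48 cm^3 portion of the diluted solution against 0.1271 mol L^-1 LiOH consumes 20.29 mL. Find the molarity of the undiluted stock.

6.12 M

n(LiOH) = 0.1271 x 0.02029 = 0.002579 mol.
n(HBr) in the aliquot = 0.002579 mol.
[diluted HBr] = 0.002579 / 0.01748 = 0.1475 M.
Dilution factor = 500.0/12.05 = 41.49, so [stock] = 0.1475 x 41.49 = 6.12 M.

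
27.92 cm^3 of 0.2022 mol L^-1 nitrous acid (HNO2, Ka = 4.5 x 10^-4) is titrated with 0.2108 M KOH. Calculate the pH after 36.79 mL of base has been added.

12.51

n(acid) = 0.2022 x 0.02792 = 0.005645 mol; n(KOH) added = 0.2108 x 0.03679 = 0.007755 mol.
Base is in excess by 0.007755 - 0.005645 = 0.002110 mol in a total volume of 0.06471 L.
[OH^-] = 0.002110/0.06471 = 0.03261 M, so pOH = 1.49 and pH = 14.00 - 1.49 = 12.51.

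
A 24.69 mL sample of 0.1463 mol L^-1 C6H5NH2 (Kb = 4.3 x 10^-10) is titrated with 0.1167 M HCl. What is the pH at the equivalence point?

n(C6H5NH2) = 0.1463 x 0.02469 = 0.003612 mol; V(HCl) at equivalence = 0.003612/0.1167 = 0.03095 L.
At equivalence the base is fully converted to C6H5NH3+; total volume = 0.05564 L, so [C6H5NH3+] = 0.003612/0.05564 = 0.06492 M.
Ka(C6H5NH3+) = Kw/Kb = 1.0e-14 / 4.3 x 10^-10 = 2.33e-5.
[H^+] = sqrt(Ka x [C6H5NH3+]) = sqrt(2.33e-5 x 0.06492) = 0.00123 M.
pH = -log(0.00123) = 2.91.

2.91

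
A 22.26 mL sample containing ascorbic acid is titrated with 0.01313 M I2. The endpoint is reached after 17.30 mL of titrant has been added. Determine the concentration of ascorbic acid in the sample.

n(I2) = 0.01313 x 0.01730 = 0.0002271 mol.
From the balanced equation, 1 mol I2 reacts with 1 mol ascorbic acid, so n(ascorbic acid) = 0.0002271 x 1/1 = 0.0002271 mol.
[ascorbic acid] = 0.0002271 / 0.02226 L = 0.0102 M.

0.0102 M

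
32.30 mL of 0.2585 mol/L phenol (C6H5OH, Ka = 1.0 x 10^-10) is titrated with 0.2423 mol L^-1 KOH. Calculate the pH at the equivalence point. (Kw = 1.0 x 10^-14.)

11.55

n(C6H5OH) = 0.2585 x 0.03230 = 0.008350 mol; V(KOH) at equivalence = 0.008350/0.2423 = 0.03446 L.
At equivalence all the acid is converted to C6H5O-; total volume = 0.03230 + 0.03446 = 0.06676 L, so [C6H5O-] = 0.008350/0.06676 = 0.1251 M.
Kb = Kw/Ka = 1.0e-14 / 1.0 x 10^-10 = 0.000100.
[OH^-] = sqrt(Kb x [C6H5O-]) = sqrt(0.000100 x 0.1251) = 0.00354 M.
pOH = 2.45, so pH = 14.00 - 2.45 = 11.55.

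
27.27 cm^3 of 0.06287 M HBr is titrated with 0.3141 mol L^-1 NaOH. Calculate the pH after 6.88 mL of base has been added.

12.12

n(acid) = 0.06287 x 0.02727 = 0.001714 mol; n(NaOH) added = 0.3141 x 0.006880 = 0.002161 mol.
Base is in excess by 0.002161 - 0.001714 = 0.0004465 mol in a total volume of 0.03415 L.
[OH^-] = 0.0004465/0.03415 = 0.01308 M, so pOH = 1.88 and pH = 14.00 - 1.88 = 12.12.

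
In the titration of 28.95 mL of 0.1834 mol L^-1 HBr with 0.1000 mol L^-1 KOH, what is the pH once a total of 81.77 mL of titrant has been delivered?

12.41

n(acid) = 0.1834 x 0.02895 = 0.005309 mol; n(KOH) added = 0.1000 x 0.08177 = 0.008177 mol.
Base is in excess by 0.008177 - 0.005309 = 0.002868 mol in a total volume of 0.1107 L.
[OH^-] = 0.002868/0.1107 = 0.02590 M, so pOH = 1.59 and pH = 14.00 - 1.59 = 12.41.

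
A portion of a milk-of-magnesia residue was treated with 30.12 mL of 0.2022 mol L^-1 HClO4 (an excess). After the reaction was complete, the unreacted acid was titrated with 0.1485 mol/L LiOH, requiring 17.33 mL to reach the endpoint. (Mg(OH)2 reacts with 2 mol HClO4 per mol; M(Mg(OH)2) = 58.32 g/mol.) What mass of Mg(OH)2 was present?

Total n(HClO4) added = 0.2022 x 0.03012 = 0.006090 mol.
n(LiOH) used = 0.1485 x 0.01733 = 0.002574 mol, which equals the excess n(HClO4).
So n(HClO4) consumed by the sample = 0.006090 - 0.002574 = 0.003517 mol.
n(Mg(OH)2) = 0.003517 / 2 = 0.001758 mol.
mass = 0.001758 mol x 58.32 g/mol = 0.103 g.

0.103 g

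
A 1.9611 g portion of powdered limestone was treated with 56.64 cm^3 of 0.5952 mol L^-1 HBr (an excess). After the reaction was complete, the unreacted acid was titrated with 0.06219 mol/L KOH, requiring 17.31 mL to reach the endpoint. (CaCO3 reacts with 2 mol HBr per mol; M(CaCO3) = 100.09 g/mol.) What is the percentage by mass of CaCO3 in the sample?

Total n(HBr) added = 0.5952 x 0.05664 = 0.03371 mol.
n(KOH) used = 0.06219 x 0.01731 = 0.001077 mol, which equals the excess n(HBr).
So n(HBr) consumed by the sample = 0.03371 - 0.001077 = 0.03264 mol.
n(CaCO3) = 0.03264 / 2 = 0.01632 mol.
mass CaCO3 = 0.01632 x 100.09 = 1.633 g, so %CaCO3 = 1.633/1.9611 x 100 = 83.3%.

83.3%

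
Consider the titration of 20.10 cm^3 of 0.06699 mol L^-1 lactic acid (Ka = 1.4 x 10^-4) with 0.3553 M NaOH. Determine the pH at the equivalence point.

8.30

n(HC3H5O3) = 0.06699 x 0.02010 = 0.001346 mol; V(NaOH) at equivalence = 0.001346/0.3553 = 0.003790 L.
At equivalence all the acid is converted to C3H5O3-; total volume = 0.02010 + 0.003790 = 0.02389 L, so [C3H5O3-] = 0.001346/0.02389 = 0.05636 M.
Kb = Kw/Ka = 1.0e-14 / 1.4 x 10^-4 = 7.14e-11.
[OH^-] = sqrt(Kb x [C3H5O3-]) = sqrt(7.14e-11 x 0.05636) = 2.01e-6 M.
pOH = 5.70, so pH = 14.00 - 5.70 = 8.30.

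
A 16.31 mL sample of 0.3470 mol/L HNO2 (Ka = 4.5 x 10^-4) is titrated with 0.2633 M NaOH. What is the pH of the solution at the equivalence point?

n(HNO2) = 0.3470 x 0.01631 = 0.005660 mol; V(NaOH) at equivalence = 0.005660/0.2633 = 0.02149 L.
At equivalence all the acid is converted to NO2-; total volume = 0.01631 + 0.02149 = 0.03780 L, so [NO2-] = 0.005660/0.03780 = 0.1497 M.
Kb = Kw/Ka = 1.0e-14 / 4.5 x 10^-4 = 2.22e-11.
[OH^-] = sqrt(Kb x [NO2-]) = sqrt(2.22e-11 x 0.1497) = 1.82e-6 M.
pOH = 5.74, so pH = 14.00 - 5.74 = 8.26.

8.26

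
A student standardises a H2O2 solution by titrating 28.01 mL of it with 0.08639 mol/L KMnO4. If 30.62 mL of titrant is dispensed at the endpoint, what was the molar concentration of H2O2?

n(KMnO4) = 0.08639 x 0.03062 = 0.002645 mol.
From the balanced equation, 2 mol KMnO4 reacts with 5 mol H2O2, so n(H2O2) = 0.002645 x 5/2 = 0.006613 mol.
[H2O2] = 0.006613 / 0.02801 L = 0.236 M.

0.236 M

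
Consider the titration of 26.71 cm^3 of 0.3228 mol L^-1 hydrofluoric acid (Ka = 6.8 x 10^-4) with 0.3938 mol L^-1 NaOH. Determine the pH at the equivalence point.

8.21

n(HF) = 0.3228 x 0.02671 = 0.008622 mol; V(NaOH) at equivalence = 0.008622/0.3938 = 0.02189 L.
At equivalence all the acid is converted to F-; total volume = 0.02671 + 0.02189 = 0.04860 L, so [F-] = 0.008622/0.04860 = 0.1774 M.
Kb = Kw/Ka = 1.0e-14 / 6.8 x 10^-4 = 1.47e-11.
[OH^-] = sqrt(Kb x [F-]) = sqrt(1.47e-11 x 0.1774) = 1.62e-6 M.
pOH = 5.79, so pH = 14.00 - 5.79 = 8.21.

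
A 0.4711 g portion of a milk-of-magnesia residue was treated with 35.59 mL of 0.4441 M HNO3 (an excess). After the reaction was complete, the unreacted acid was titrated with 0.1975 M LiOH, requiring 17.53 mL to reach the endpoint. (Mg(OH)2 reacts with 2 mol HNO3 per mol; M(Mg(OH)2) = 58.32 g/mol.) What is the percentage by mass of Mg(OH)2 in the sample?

76.4%

Total n(HNO3) added = 0.4441 x 0.03559 = 0.01581 mol.
n(LiOH) used = 0.1975 x 0.01753 = 0.003462 mol, which equals the excess n(HNO3).
So n(HNO3) consumed by the sample = 0.01581 - 0.003462 = 0.01234 mol.
n(Mg(OH)2) = 0.01234 / 2 = 0.006172 mol.
mass Mg(OH)2 = 0.006172 x 58.32 = 0.3599 g, so %Mg(OH)2 = 0.3599/0.4711 x 100 = 76.4%.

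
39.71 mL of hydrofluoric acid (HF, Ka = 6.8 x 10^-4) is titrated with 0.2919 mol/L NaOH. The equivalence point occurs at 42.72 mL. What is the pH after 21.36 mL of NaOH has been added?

3.17

21.36 mL is exactly half the equivalence volume (42.72/2), i.e. the half-equivalence point.
There, n(HA) = n(A^-), so pH = pKa = -log(6.8 x 10^-4) = 3.17.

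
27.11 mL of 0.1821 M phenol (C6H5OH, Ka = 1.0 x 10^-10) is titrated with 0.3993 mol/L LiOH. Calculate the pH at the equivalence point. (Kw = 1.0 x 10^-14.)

n(C6H5OH) = 0.1821 x 0.02711 = 0.004937 mol; V(LiOH) at equivalence = 0.004937/0.3993 = 0.01236 L.
At equivalence all the acid is converted to C6H5O-; total volume = 0.02711 + 0.01236 = 0.03947 L, so [C6H5O-] = 0.004937/0.03947 = 0.1251 M.
Kb = Kw/Ka = 1.0e-14 / 1.0 x 10^-10 = 0.000100.
[OH^-] = sqrt(Kb x [C6H5O-]) = sqrt(0.000100 x 0.1251) = 0.00354 M.
pOH = 2.45, so pH = 14.00 - 2.45 = 11.55.

11.55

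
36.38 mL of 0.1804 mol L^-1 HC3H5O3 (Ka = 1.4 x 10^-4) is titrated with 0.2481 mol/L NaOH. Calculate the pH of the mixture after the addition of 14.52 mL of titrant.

Initial n(HC3H5O3) = 0.1804 x 0.03638 = 0.006563 mol.
n(NaOH) added = 0.2481 x 0.01452 = 0.003602 mol, converting that many moles of HC3H5O3 to C3H5O3-.
Remaining n(HC3H5O3) = 0.002961 mol; n(C3H5O3-) = 0.003602 mol.
By Henderson-Hasselbalch, pH = pKa + log([A^-]/[HA]) = 3.85 + log(0.003602/0.002961) = 3.85 + (+0.09) = 3.94.

3.94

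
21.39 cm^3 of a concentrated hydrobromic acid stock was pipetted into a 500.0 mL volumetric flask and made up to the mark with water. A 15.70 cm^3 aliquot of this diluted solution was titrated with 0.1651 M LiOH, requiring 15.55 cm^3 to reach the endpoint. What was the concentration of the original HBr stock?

3.82 M

n(LiOH) = 0.1651 x 0.01555 = 0.002567 mol.
n(HBr) in the aliquot = 0.002567 mol.
[diluted HBr] = 0.002567 / 0.01570 = 0.1635 M.
Dilution factor = 500.0/21.39 = 23.38, so [stock] = 0.1635 x 23.38 = 3.82 M.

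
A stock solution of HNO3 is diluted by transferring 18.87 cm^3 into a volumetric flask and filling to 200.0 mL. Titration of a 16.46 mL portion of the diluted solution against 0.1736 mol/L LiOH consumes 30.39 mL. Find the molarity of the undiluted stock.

n(LiOH) = 0.1736 x 0.03039 = 0.005276 mol.
n(HNO3) in the aliquot = 0.005276 mol.
[diluted HNO3] = 0.005276 / 0.01646 = 0.3205 M.
Dilution factor = 200.0/18.87 = 10.60, so [stock] = 0.3205 x 10.60 = 3.40 M.

3.40 M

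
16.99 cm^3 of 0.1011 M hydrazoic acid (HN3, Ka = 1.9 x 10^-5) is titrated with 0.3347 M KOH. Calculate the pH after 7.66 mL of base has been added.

n(acid) = 0.1011 x 0.01699 = 0.001718 mol; n(KOH) added = 0.3347 x 0.007660 = 0.002564 mol.
Base is in excess by 0.002564 - 0.001718 = 0.0008461 mol in a total volume of 0.02465 L.
[OH^-] = 0.0008461/0.02465 = 0.03433 M, so pOH = 1.46 and pH = 14.00 - 1.46 = 12.54.

12.54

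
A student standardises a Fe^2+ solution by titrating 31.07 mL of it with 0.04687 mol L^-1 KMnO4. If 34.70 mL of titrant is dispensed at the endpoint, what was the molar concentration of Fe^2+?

0.262 M

n(KMnO4) = 0.04687 x 0.03470 = 0.001626 mol.
From the balanced equation, 1 mol KMnO4 reacts with 5 mol Fe^2+, so n(Fe^2+) = 0.001626 x 5/1 = 0.008132 mol.
[Fe^2+] = 0.008132 / 0.03107 L = 0.262 M.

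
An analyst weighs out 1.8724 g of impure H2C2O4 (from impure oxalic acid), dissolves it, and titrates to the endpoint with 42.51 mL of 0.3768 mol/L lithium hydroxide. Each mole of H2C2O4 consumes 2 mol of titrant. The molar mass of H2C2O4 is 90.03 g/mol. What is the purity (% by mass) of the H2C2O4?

n(LiOH) = 0.3768 x 0.04251 = 0.01602 mol.
n(H2C2O4) = 0.01602 / 2 = 0.008009 mol.
mass of H2C2O4 = 0.008009 x 90.03 = 0.7210 g.
% purity = 0.7210 / 1.8724 x 100 = 38.5%.

38.5%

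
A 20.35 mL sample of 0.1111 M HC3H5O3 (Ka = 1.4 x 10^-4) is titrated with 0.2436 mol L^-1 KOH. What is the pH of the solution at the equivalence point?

8.37

n(HC3H5O3) = 0.1111 x 0.02035 = 0.002261 mol; V(KOH) at equivalence = 0.002261/0.2436 = 0.009281 L.
At equivalence all the acid is converted to C3H5O3-; total volume = 0.02035 + 0.009281 = 0.02963 L, so [C3H5O3-] = 0.002261/0.02963 = 0.07630 M.
Kb = Kw/Ka = 1.0e-14 / 1.4 x 10^-4 = 7.14e-11.
[OH^-] = sqrt(Kb x [C3H5O3-]) = sqrt(7.14e-11 x 0.07630) = 2.33e-6 M.
pOH = 5.63, so pH = 14.00 - 5.63 = 8.37.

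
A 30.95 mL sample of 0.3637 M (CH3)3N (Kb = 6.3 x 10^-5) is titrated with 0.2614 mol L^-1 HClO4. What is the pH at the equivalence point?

n((CH3)3N) = 0.3637 x 0.03095 = 0.01126 mol; V(HClO4) at equivalence = 0.01126/0.2614 = 0.04306 L.
At equivalence the base is fully converted to (CH3)3NH+; total volume = 0.07401 L, so [(CH3)3NH+] = 0.01126/0.07401 = 0.1521 M.
Ka((CH3)3NH+) = Kw/Kb = 1.0e-14 / 6.3 x 10^-5 = 1.59e-10.
[H^+] = sqrt(Ka x [(CH3)3NH+]) = sqrt(1.59e-10 x 0.1521) = 4.91e-6 M.
pH = -log(4.91e-6) = 5.31.

5.31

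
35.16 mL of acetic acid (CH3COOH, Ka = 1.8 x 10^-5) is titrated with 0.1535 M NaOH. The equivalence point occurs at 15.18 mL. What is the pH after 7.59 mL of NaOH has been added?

7.59 mL is exactly half the equivalence volume (15.18/2), i.e. the half-equivalence point.
There, n(HA) = n(A^-), so pH = pKa = -log(1.8 x 10^-5) = 4.74.

4.74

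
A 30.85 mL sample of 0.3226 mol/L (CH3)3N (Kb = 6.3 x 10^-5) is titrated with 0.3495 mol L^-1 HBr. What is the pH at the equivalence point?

n((CH3)3N) = 0.3226 x 0.03085 = 0.009952 mol; V(HBr) at equivalence = 0.009952/0.3495 = 0.02848 L.
At equivalence the base is fully converted to (CH3)3NH+; total volume = 0.05933 L, so [(CH3)3NH+] = 0.009952/0.05933 = 0.1678 M.
Ka((CH3)3NH+) = Kw/Kb = 1.0e-14 / 6.3 x 10^-5 = 1.59e-10.
[H^+] = sqrt(Ka x [(CH3)3NH+]) = sqrt(1.59e-10 x 0.1678) = 5.16e-6 M.
pH = -log(5.16e-6) = 5.29.

5.29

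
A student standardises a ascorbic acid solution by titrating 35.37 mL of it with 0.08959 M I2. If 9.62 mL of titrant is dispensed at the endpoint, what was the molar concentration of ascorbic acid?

n(I2) = 0.08959 x 0.009620 = 0.0008619 mol.
From the balanced equation, 1 mol I2 reacts with 1 mol ascorbic acid, so n(ascorbic acid) = 0.0008619 x 1/1 = 0.0008619 mol.
[ascorbic acid] = 0.0008619 / 0.03537 L = 0.0244 M.

0.0244 M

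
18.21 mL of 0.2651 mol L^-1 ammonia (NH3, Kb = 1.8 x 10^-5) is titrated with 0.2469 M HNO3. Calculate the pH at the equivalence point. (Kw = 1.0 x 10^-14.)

n(NH3) = 0.2651 x 0.01821 = 0.004827 mol; V(HNO3) at equivalence = 0.004827/0.2469 = 0.01955 L.
At equivalence the base is fully converted to NH4+; total volume = 0.03776 L, so [NH4+] = 0.004827/0.03776 = 0.1278 M.
Ka(NH4+) = Kw/Kb = 1.0e-14 / 1.8 x 10^-5 = 5.56e-10.
[H^+] = sqrt(Ka x [NH4+]) = sqrt(5.56e-10 x 0.1278) = 8.43e-6 M.
pH = -log(8.43e-6) = 5.07.

5.07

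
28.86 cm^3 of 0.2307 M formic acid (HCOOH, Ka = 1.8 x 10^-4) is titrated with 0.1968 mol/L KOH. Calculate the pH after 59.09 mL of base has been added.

n(acid) = 0.2307 x 0.02886 = 0.006658 mol; n(KOH) added = 0.1968 x 0.05909 = 0.01163 mol.
Base is in excess by 0.01163 - 0.006658 = 0.004971 mol in a total volume of 0.08795 L.
[OH^-] = 0.004971/0.08795 = 0.05652 M, so pOH = 1.25 and pH = 14.00 - 1.25 = 12.75.

12.75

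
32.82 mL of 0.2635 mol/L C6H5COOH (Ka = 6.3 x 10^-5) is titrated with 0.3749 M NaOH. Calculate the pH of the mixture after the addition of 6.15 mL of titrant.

Initial n(C6H5COOH) = 0.2635 x 0.03282 = 0.008648 mol.
n(NaOH) added = 0.3749 x 0.006150 = 0.002306 mol, converting that many moles of C6H5COOH to C6H5COO-.
Remaining n(C6H5COOH) = 0.006342 mol; n(C6H5COO-) = 0.002306 mol.
By Henderson-Hasselbalch, pH = pKa + log([A^-]/[HA]) = 4.20 + log(0.002306/0.006342) = 4.20 + (-0.44) = 3.76.

3.76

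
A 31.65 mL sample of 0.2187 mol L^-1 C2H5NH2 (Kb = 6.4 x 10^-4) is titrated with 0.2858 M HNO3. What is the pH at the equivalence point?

n(C2H5NH2) = 0.2187 x 0.03165 = 0.006922 mol; V(HNO3) at equivalence = 0.006922/0.2858 = 0.02422 L.
At equivalence the base is fully converted to C2H5NH3+; total volume = 0.05587 L, so [C2H5NH3+] = 0.006922/0.05587 = 0.1239 M.
Ka(C2H5NH3+) = Kw/Kb = 1.0e-14 / 6.4 x 10^-4 = 1.56e-11.
[H^+] = sqrt(Ka x [C2H5NH3+]) = sqrt(1.56e-11 x 0.1239) = 1.39e-6 M.
pH = -log(1.39e-6) = 5.86.

5.86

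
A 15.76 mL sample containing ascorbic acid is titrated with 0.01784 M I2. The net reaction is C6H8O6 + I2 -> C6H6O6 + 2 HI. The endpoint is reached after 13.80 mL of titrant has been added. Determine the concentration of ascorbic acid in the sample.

0.0156 M

n(I2) = 0.01784 x 0.01380 = 0.0002462 mol.
From the balanced equation, 1 mol I2 reacts with 1 mol ascorbic acid, so n(ascorbic acid) = 0.0002462 x 1/1 = 0.0002462 mol.
[ascorbic acid] = 0.0002462 / 0.01576 L = 0.0156 M.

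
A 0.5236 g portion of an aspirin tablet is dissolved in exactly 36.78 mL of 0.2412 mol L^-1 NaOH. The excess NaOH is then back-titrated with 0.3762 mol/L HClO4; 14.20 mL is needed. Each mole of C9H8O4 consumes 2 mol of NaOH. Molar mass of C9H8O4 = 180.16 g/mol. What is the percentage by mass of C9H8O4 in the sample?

60.7%

Total n(NaOH) added = 0.2412 x 0.03678 = 0.008871 mol.
n(HClO4) used = 0.3762 x 0.01420 = 0.005342 mol, which equals the excess n(NaOH).
So n(NaOH) consumed by the sample = 0.008871 - 0.005342 = 0.003529 mol.
n(C9H8O4) = 0.003529 / 2 = 0.001765 mol.
mass C9H8O4 = 0.001765 x 180.16 = 0.3179 g, so %C9H8O4 = 0.3179/0.5236 x 100 = 60.7%.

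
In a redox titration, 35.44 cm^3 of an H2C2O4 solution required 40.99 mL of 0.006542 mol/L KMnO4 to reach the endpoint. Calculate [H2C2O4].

n(KMnO4) = 0.006542 x 0.04099 = 0.0002682 mol.
From the balanced equation, 2 mol KMnO4 reacts with 5 mol H2C2O4, so n(H2C2O4) = 0.0002682 x 5/2 = 0.0006704 mol.
[H2C2O4] = 0.0006704 / 0.03544 L = 0.0189 M.

0.0189 M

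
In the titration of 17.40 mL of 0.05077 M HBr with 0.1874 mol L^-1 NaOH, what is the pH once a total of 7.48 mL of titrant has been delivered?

n(acid) = 0.05077 x 0.01740 = 0.0008834 mol; n(NaOH) added = 0.1874 x 0.007480 = 0.001402 mol.
Base is in excess by 0.001402 - 0.0008834 = 0.0005184 mol in a total volume of 0.02488 L.
[OH^-] = 0.0005184/0.02488 = 0.02083 M, so pOH = 1.68 and pH = 14.00 - 1.68 = 12.32.

12.32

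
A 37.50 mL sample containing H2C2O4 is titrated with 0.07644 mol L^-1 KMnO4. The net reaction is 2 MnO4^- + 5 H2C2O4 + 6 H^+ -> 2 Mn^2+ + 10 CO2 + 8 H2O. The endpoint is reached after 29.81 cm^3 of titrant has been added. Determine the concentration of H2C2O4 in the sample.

n(KMnO4) = 0.07644 x 0.02981 = 0.002279 mol.
From the balanced equation, 2 mol KMnO4 reacts with 5 mol H2C2O4, so n(H2C2O4) = 0.002279 x 5/2 = 0.005697 mol.
[H2C2O4] = 0.005697 / 0.03750 L = 0.152 M.

0.152 M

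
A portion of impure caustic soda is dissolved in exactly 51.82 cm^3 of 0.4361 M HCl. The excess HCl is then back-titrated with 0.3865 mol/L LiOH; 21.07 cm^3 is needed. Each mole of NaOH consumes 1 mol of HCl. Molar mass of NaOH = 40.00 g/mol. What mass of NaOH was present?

0.578 g

Total n(HCl) added = 0.4361 x 0.05182 = 0.02260 mol.
n(LiOH) used = 0.3865 x 0.02107 = 0.008144 mol, which equals the excess n(HCl).
So n(HCl) consumed by the sample = 0.02260 - 0.008144 = 0.01446 mol.
n(NaOH) = 0.01446 / 1 = 0.01446 mol.
mass = 0.01446 mol x 40.00 g/mol = 0.578 g.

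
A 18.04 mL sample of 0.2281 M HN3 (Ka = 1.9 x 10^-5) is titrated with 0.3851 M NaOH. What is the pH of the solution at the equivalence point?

n(HN3) = 0.2281 x 0.01804 = 0.004115 mol; V(NaOH) at equivalence = 0.004115/0.3851 = 0.01069 L.
At equivalence all the acid is converted to N3-; total volume = 0.01804 + 0.01069 = 0.02873 L, so [N3-] = 0.004115/0.02873 = 0.1433 M.
Kb = Kw/Ka = 1.0e-14 / 1.9 x 10^-5 = 5.26e-10.
[OH^-] = sqrt(Kb x [N3-]) = sqrt(5.26e-10 x 0.1433) = 8.68e-6 M.
pOH = 5.06, so pH = 14.00 - 5.06 = 8.94.

8.94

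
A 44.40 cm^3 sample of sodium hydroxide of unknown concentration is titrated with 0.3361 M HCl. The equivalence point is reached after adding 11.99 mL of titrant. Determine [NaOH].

n(HCl) delivered = 0.3361 x 0.01199 = 0.004030 mol.
For a 1:1 reaction, n(NaOH) = 0.004030 mol.
[NaOH] = 0.004030 mol / 0.04440 L = 0.0908 M.

0.0908 M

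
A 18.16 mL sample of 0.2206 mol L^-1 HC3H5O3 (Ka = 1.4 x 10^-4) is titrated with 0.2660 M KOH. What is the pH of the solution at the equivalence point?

8.47

n(HC3H5O3) = 0.2206 x 0.01816 = 0.004006 mol; V(KOH) at equivalence = 0.004006/0.2660 = 0.01506 L.
At equivalence all the acid is converted to C3H5O3-; total volume = 0.01816 + 0.01506 = 0.03322 L, so [C3H5O3-] = 0.004006/0.03322 = 0.1206 M.
Kb = Kw/Ka = 1.0e-14 / 1.4 x 10^-4 = 7.14e-11.
[OH^-] = sqrt(Kb x [C3H5O3-]) = sqrt(7.14e-11 x 0.1206) = 2.93e-6 M.
pOH = 5.53, so pH = 14.00 - 5.53 = 8.47.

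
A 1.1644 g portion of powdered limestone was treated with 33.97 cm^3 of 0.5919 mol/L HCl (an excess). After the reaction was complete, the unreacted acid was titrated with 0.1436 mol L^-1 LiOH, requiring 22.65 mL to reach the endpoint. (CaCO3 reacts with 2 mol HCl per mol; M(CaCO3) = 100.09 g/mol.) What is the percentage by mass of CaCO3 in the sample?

Total n(HCl) added = 0.5919 x 0.03397 = 0.02011 mol.
n(LiOH) used = 0.1436 x 0.02265 = 0.003253 mol, which equals the excess n(HCl).
So n(HCl) consumed by the sample = 0.02011 - 0.003253 = 0.01685 mol.
n(CaCO3) = 0.01685 / 2 = 0.008427 mol.
mass CaCO3 = 0.008427 x 100.09 = 0.8435 g, so %CaCO3 = 0.8435/1.1644 x 100 = 72.4%.

72.4%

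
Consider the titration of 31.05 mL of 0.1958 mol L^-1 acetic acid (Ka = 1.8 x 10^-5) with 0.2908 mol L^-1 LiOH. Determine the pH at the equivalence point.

n(CH3COOH) = 0.1958 x 0.03105 = 0.006080 mol; V(LiOH) at equivalence = 0.006080/0.2908 = 0.02091 L.
At equivalence all the acid is converted to CH3COO-; total volume = 0.03105 + 0.02091 = 0.05196 L, so [CH3COO-] = 0.006080/0.05196 = 0.1170 M.
Kb = Kw/Ka = 1.0e-14 / 1.8 x 10^-5 = 5.56e-10.
[OH^-] = sqrt(Kb x [CH3COO-]) = sqrt(5.56e-10 x 0.1170) = 8.06e-6 M.
pOH = 5.09, so pH = 14.00 - 5.09 = 8.91.

8.91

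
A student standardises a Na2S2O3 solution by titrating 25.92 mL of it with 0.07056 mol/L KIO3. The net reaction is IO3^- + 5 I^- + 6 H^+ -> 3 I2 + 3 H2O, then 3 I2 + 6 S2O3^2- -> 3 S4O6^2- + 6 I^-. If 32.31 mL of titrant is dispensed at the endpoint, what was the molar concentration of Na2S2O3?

n(KIO3) = 0.07056 x 0.03231 = 0.002280 mol.
From the balanced equation, 1 mol KIO3 reacts with 6 mol Na2S2O3, so n(Na2S2O3) = 0.002280 x 6/1 = 0.01368 mol.
[Na2S2O3] = 0.01368 / 0.02592 L = 0.528 M.

0.528 M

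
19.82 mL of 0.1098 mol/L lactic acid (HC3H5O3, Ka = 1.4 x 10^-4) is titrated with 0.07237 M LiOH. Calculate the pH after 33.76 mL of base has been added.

n(acid) = 0.1098 x 0.01982 = 0.002176 mol; n(LiOH) added = 0.07237 x 0.03376 = 0.002443 mol.
Base is in excess by 0.002443 - 0.002176 = 0.0002670 mol in a total volume of 0.05358 L.
[OH^-] = 0.0002670/0.05358 = 0.004983 M, so pOH = 2.30 and pH = 14.00 - 2.30 = 11.70.

11.70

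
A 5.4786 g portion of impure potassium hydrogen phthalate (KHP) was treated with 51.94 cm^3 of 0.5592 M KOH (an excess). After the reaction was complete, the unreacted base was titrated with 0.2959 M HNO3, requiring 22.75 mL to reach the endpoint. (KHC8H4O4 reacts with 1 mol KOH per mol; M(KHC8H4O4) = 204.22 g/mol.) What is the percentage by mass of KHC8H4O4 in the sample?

83.2%

Total n(KOH) added = 0.5592 x 0.05194 = 0.02904 mol.
n(HNO3) used = 0.2959 x 0.02275 = 0.006732 mol, which equals the excess n(KOH).
So n(KOH) consumed by the sample = 0.02904 - 0.006732 = 0.02231 mol.
n(KHC8H4O4) = 0.02231 / 1 = 0.02231 mol.
mass KHC8H4O4 = 0.02231 x 204.22 = 4.557 g, so %KHC8H4O4 = 4.557/5.4786 x 100 = 83.2%.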